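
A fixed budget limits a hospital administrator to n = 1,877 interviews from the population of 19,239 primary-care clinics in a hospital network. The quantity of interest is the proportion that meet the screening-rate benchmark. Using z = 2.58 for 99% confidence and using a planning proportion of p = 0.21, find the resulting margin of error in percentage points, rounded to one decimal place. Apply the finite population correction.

Finite-population factor: (N−n)/(N−1) = (19239−1877)/(19239−1) = 0.9025.
SE(p̂) = √[p(1−p)/n · (N−n)/(N−1)] = √[0.1659/1877 × 0.9025] = 0.00893.
E = z × SE = 2.58 × 0.00893 = 0.02304 ≈ 2.3 percentage points.

2.3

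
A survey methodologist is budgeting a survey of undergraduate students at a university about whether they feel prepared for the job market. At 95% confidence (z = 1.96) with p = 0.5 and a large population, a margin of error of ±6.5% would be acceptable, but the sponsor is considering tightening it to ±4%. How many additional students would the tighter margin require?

373

At ±6.5%: n = 1.96² × 0.2500 / 0.065² ≈ 227.31 → 228.
At ±4%: n = 1.96² × 0.2500 / 0.040² ≈ 600.25 → 601.
Additional respondents: 601 − 228 = 373.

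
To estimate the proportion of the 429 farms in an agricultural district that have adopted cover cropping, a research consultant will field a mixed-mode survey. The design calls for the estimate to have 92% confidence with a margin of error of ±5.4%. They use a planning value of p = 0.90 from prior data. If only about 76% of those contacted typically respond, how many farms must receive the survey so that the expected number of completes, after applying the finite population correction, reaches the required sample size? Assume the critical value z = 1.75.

103

Completed interviews needed (unadjusted): n₀ = 1.75² × 0.0900 / 0.054² ≈ 94.52 → 95.
FPC for N = 429: n = 95 / (1 + 94/429) = 95 / 1.2191 ≈ 77.93 → 78.
At a 76% response rate, contacts needed = 78 / 0.76 ≈ 102.63 → 103.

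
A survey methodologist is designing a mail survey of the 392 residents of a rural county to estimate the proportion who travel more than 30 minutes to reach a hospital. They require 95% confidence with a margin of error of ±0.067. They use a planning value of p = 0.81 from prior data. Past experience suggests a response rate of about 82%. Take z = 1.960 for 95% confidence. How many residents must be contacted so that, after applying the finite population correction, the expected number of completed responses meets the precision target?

121

Completed interviews needed (unadjusted): n₀ = 1.960² × 0.1539 / 0.067² ≈ 131.70 → 132.
FPC for N = 392: n = 132 / (1 + 131/392) = 132 / 1.3342 ≈ 98.94 → 99.
At an 82% response rate, contacts needed = 99 / 0.82 ≈ 120.73 → 121.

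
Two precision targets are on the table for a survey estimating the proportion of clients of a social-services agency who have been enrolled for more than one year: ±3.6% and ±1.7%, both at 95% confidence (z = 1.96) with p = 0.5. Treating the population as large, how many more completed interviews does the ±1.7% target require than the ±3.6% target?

At ±3.6%: n = 1.96² × 0.2500 / 0.036² ≈ 741.05 → 742.
At ±1.7%: n = 1.96² × 0.2500 / 0.017² ≈ 3323.18 → 3324.
Additional respondents: 3324 − 742 = 2582.

2582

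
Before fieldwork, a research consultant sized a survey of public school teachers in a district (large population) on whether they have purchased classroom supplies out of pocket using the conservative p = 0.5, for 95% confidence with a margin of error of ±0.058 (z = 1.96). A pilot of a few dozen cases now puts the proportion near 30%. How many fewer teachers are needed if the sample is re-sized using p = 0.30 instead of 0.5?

46

Conservative (p = 0.5): n = 1.96² × 0.25 / 0.058² ≈ 285.49 → 286.
Using p = 0.30: p(1−p) = 0.2100, so n = 1.96² × 0.2100 / 0.058² ≈ 239.81 → 240.
Reduction: 286 − 240 = 46.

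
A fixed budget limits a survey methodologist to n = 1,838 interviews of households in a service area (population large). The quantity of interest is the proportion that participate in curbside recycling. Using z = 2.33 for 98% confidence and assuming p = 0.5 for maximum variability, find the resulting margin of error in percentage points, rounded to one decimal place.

2.7

SE(p̂) = √[p(1−p)/n] = √[0.2500/1838] = 0.01166.
E = z × SE = 2.33 × 0.01166 = 0.02717, or 2.7 percentage points.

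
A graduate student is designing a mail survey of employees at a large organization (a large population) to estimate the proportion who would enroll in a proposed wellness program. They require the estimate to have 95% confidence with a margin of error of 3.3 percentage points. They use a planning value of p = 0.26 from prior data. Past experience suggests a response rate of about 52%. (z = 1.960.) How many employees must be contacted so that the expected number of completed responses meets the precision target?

Completed interviews needed: n₀ = 1.960² × 0.1924 / 0.033² ≈ 678.72 → 679.
At a 52% response rate, contacts needed = 679 / 0.52 ≈ 1305.77 → 1306.

1306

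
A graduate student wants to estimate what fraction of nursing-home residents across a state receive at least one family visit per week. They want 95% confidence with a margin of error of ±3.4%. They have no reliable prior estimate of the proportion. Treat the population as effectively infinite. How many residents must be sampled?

831

For 95% confidence, z = 1.960.
With no prior estimate, use p = 0.5, giving p(1−p) = 0.25.
n = z²·p(1−p)/E² = 1.960² × 0.2500 / 0.034² = 3.8416 × 0.2500 / 0.001156 ≈ 830.80.
Rounding up gives n = 831.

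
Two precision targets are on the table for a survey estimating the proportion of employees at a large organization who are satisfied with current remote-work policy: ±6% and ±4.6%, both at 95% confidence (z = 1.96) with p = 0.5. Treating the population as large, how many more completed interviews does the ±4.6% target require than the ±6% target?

At ±6%: n = 1.96² × 0.2500 / 0.060² ≈ 266.78 → 267.
At ±4.6%: n = 1.96² × 0.2500 / 0.046² ≈ 453.88 → 454.
Additional respondents: 454 − 267 = 187.

187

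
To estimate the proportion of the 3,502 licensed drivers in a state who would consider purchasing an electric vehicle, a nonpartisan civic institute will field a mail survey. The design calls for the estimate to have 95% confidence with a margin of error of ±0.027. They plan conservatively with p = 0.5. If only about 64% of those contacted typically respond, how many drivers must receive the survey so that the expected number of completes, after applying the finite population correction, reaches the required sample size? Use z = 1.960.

Completed interviews needed (unadjusted): n₀ = 1.960² × 0.2500 / 0.027² ≈ 1317.42 → 1318.
FPC for N = 3,502: n = 1318 / (1 + 1317/3502) = 1318 / 1.3761 ≈ 957.80 → 958.
At a 64% response rate, contacts needed = 958 / 0.64 ≈ 1496.88 → 1497.

1497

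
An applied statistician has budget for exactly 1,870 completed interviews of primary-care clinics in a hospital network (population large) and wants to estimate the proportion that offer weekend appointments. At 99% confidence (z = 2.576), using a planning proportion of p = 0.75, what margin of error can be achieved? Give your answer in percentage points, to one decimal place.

SE(p̂) = √[p(1−p)/n] = √[0.1875/1870] = 0.01001.
E = z × SE = 2.576 × 0.01001 = 0.02579, or 2.6 percentage points.

2.6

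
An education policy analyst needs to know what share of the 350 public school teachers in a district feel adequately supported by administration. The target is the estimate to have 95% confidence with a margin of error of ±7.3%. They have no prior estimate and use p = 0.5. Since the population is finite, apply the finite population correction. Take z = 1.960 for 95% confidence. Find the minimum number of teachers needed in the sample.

Unadjusted: n₀ = 1.960² × 0.50 × 0.50 / 0.073² ≈ 180.22, so n₀ = 181.
Finite population correction with N = 350: n = n₀ / (1 + (n₀−1)/N) = 181 / (1 + 180/350) = 181 / 1.5143 ≈ 119.53.
Rounding up, n = 120.

120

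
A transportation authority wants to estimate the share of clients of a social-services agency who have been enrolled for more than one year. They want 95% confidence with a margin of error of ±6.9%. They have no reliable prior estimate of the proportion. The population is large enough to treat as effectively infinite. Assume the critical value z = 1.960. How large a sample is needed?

202

With no prior estimate, use p = 0.5, giving p(1−p) = 0.25.
n = z²·p(1−p)/E² = 1.960² × 0.2500 / 0.069² = 3.8416 × 0.2500 / 0.004761 ≈ 201.72.
Rounding up gives n = 202.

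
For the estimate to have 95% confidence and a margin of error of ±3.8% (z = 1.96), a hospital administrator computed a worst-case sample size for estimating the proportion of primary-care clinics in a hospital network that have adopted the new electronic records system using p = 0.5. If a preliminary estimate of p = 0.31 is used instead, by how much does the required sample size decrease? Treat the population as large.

96

Conservative (p = 0.5): n = 1.96² × 0.25 / 0.038² ≈ 665.10 → 666.
Using p = 0.31: p(1−p) = 0.2139, so n = 1.96² × 0.2139 / 0.038² ≈ 569.06 → 570.
Reduction: 666 − 570 = 96.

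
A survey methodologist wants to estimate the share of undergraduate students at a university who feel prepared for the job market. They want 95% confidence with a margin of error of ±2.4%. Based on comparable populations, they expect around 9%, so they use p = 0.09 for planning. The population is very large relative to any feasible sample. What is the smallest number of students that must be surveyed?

547

For 95% confidence, z = 1.960.
With p = 0.09, p(1−p) = 0.0819.
n = z²·p(1−p)/E² = 1.960² × 0.0819 / 0.024² = 3.8416 × 0.0819 / 0.000576 ≈ 546.23.
Rounding up gives n = 547.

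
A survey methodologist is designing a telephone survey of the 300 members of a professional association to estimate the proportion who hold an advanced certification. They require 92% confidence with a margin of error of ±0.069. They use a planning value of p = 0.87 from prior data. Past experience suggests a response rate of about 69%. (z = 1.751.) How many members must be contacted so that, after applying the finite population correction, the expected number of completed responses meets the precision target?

Completed interviews needed (unadjusted): n₀ = 1.751² × 0.1131 / 0.069² ≈ 72.83 → 73.
FPC for N = 300: n = 73 / (1 + 72/300) = 73 / 1.2400 ≈ 58.87 → 59.
At a 69% response rate, contacts needed = 59 / 0.69 ≈ 85.51 → 86.

86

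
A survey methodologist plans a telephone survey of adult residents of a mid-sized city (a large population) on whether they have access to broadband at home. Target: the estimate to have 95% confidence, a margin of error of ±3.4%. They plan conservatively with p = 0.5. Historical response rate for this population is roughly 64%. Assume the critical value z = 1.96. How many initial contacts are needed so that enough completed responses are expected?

Completed interviews needed: n₀ = 1.96² × 0.2500 / 0.034² ≈ 830.80 → 831.
At a 64% response rate, contacts needed = 831 / 0.64 ≈ 1298.44 → 1299.

1299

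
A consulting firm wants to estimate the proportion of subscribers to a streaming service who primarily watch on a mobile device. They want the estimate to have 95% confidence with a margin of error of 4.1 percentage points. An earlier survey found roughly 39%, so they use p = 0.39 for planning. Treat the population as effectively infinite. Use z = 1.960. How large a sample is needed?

With p = 0.39, p(1−p) = 0.2379.
n = z²·p(1−p)/E² = 1.960² × 0.2379 / 0.041² = 3.8416 × 0.2379 / 0.001681 ≈ 543.67.
Rounding up gives n = 544.

544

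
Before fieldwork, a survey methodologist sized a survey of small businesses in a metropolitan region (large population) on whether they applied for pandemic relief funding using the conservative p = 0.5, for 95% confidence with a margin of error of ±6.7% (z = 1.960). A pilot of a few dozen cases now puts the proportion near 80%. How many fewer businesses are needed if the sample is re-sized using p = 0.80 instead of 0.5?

77

Conservative (p = 0.5): n = 1.960² × 0.25 / 0.067² ≈ 213.95 → 214.
Using p = 0.80: p(1−p) = 0.1600, so n = 1.960² × 0.1600 / 0.067² ≈ 136.92 → 137.
Reduction: 214 − 137 = 77.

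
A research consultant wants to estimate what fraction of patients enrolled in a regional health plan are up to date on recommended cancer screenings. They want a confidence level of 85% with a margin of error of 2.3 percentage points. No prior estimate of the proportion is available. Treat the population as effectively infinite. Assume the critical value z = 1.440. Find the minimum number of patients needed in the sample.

With no prior estimate, use p = 0.5, giving p(1−p) = 0.25.
n = z²·p(1−p)/E² = 1.440² × 0.2500 / 0.023² = 2.0736 × 0.2500 / 0.000529 ≈ 979.96.
Rounding up gives n = 980.

980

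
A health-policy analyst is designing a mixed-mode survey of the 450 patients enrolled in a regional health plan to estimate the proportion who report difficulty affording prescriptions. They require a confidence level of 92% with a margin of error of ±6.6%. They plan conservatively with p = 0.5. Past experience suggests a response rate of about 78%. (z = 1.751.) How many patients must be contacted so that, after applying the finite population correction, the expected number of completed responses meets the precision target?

Completed interviews needed (unadjusted): n₀ = 1.751² × 0.2500 / 0.066² ≈ 175.96 → 176.
FPC for N = 450: n = 176 / (1 + 175/450) = 176 / 1.3889 ≈ 126.72 → 127.
At a 78% response rate, contacts needed = 127 / 0.78 ≈ 162.82 → 163.

163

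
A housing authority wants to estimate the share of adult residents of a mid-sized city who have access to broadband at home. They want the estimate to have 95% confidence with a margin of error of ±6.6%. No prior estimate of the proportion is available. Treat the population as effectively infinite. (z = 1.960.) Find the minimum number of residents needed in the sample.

221

With no prior estimate, use p = 0.5, giving p(1−p) = 0.25.
n = z²·p(1−p)/E² = 1.960² × 0.2500 / 0.066² = 3.8416 × 0.2500 / 0.004356 ≈ 220.48.
Rounding up gives n = 221.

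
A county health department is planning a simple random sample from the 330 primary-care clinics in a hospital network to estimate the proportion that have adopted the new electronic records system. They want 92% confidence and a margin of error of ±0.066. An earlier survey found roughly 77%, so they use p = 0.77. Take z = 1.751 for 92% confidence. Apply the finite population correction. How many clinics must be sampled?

91

Unadjusted: n₀ = 1.751² × 0.77 × 0.23 / 0.066² ≈ 124.65, so n₀ = 125.
Finite population correction with N = 330: n = n₀ / (1 + (n₀−1)/N) = 125 / (1 + 124/330) = 125 / 1.3758 ≈ 90.86.
Rounding up, n = 91.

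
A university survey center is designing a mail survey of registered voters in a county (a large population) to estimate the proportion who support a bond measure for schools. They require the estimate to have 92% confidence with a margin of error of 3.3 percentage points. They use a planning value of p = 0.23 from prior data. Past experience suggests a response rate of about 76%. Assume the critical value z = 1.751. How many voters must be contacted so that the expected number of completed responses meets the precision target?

Completed interviews needed: n₀ = 1.751² × 0.1771 / 0.033² ≈ 498.61 → 499.
At a 76% response rate, contacts needed = 499 / 0.76 ≈ 656.58 → 657.

657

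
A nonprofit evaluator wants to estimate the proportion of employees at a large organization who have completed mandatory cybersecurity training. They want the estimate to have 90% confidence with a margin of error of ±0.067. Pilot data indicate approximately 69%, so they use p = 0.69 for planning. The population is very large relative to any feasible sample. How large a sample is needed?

129

For 90% confidence, z = 1.645.
With p = 0.69, p(1−p) = 0.2139.
n = z²·p(1−p)/E² = 1.645² × 0.2139 / 0.067² = 2.7060 × 0.2139 / 0.004489 ≈ 128.94.
Rounding up gives n = 129.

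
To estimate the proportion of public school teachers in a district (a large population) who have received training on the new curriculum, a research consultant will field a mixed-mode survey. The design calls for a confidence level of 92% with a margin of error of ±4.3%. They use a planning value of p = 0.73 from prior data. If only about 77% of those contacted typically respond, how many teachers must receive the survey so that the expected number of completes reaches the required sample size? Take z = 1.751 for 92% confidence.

425

Completed interviews needed: n₀ = 1.751² × 0.1971 / 0.043² ≈ 326.83 → 327.
At a 77% response rate, contacts needed = 327 / 0.77 ≈ 424.68 → 425.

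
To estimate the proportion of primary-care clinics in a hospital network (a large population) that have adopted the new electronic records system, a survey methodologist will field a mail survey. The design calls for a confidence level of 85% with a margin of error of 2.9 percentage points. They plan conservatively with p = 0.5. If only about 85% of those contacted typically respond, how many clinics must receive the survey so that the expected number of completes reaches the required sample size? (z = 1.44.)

726

Completed interviews needed: n₀ = 1.44² × 0.2500 / 0.029² ≈ 616.41 → 617.
At an 85% response rate, contacts needed = 617 / 0.85 ≈ 725.88 → 726.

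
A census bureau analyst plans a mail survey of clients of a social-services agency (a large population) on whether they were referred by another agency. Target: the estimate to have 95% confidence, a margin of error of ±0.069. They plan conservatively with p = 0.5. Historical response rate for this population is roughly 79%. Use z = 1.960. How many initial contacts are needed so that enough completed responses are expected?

Completed interviews needed: n₀ = 1.960² × 0.2500 / 0.069² ≈ 201.72 → 202.
At a 79% response rate, contacts needed = 202 / 0.79 ≈ 255.70 → 256.

256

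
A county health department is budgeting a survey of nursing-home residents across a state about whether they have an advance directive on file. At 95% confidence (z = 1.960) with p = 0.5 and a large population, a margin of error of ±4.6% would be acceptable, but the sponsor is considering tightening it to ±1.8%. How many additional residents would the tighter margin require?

2511

At ±4.6%: n = 1.960² × 0.2500 / 0.046² ≈ 453.88 → 454.
At ±1.8%: n = 1.960² × 0.2500 / 0.018² ≈ 2964.20 → 2965.
Additional respondents: 2965 − 454 = 2511.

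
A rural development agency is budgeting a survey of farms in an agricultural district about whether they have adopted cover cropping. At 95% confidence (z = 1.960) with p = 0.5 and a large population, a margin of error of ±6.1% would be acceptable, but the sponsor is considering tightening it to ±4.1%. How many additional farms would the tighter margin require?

At ±6.1%: n = 1.960² × 0.2500 / 0.061² ≈ 258.10 → 259.
At ±4.1%: n = 1.960² × 0.2500 / 0.041² ≈ 571.33 → 572.
Additional respondents: 572 − 259 = 313.

313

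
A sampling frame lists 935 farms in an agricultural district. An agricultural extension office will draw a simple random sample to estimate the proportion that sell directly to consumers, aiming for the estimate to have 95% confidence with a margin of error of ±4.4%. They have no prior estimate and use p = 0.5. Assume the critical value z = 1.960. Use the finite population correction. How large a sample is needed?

Unadjusted: n₀ = 1.960² × 0.50 × 0.50 / 0.044² ≈ 496.07, so n₀ = 497.
Finite population correction with N = 935: n = n₀ / (1 + (n₀−1)/N) = 497 / (1 + 496/935) = 497 / 1.5305 ≈ 324.73.
Rounding up, n = 325.

325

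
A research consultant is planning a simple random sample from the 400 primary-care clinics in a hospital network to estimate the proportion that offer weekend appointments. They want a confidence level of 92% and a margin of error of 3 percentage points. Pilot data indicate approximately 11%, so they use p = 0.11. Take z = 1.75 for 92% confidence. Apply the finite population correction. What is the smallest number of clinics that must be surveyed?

183

Unadjusted: n₀ = 1.75² × 0.11 × 0.89 / 0.030² ≈ 333.13, so n₀ = 334.
Finite population correction with N = 400: n = n₀ / (1 + (n₀−1)/N) = 334 / (1 + 333/400) = 334 / 1.8325 ≈ 182.26.
Rounding up, n = 183.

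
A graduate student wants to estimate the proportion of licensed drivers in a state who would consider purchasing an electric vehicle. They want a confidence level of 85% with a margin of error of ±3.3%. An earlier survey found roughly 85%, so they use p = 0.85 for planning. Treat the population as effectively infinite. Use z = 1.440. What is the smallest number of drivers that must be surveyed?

243

With p = 0.85, p(1−p) = 0.1275.
n = z²·p(1−p)/E² = 1.440² × 0.1275 / 0.033² = 2.0736 × 0.1275 / 0.001089 ≈ 242.78.
Rounding up gives n = 243.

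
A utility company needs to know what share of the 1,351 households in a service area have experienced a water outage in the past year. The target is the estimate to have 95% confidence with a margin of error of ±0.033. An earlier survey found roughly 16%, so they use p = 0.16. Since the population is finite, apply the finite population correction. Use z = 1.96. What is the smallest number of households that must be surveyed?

Unadjusted: n₀ = 1.96² × 0.16 × 0.84 / 0.033² ≈ 474.11, so n₀ = 475.
Finite population correction with N = 1,351: n = n₀ / (1 + (n₀−1)/N) = 475 / (1 + 474/1351) = 475 / 1.3509 ≈ 351.63.
Rounding up, n = 352.

352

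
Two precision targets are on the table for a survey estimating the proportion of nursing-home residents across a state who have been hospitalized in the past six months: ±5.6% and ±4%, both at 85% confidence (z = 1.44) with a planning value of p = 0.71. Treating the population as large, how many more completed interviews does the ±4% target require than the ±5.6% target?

At ±5.6%: n = 1.44² × 0.2059 / 0.056² ≈ 136.15 → 137.
At ±4%: n = 1.44² × 0.2059 / 0.040² ≈ 266.85 → 267.
Additional respondents: 267 − 137 = 130.

130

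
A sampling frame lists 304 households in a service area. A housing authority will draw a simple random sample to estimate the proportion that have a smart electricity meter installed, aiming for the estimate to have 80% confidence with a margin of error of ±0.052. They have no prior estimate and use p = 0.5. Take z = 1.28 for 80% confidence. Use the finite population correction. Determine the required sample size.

102

Unadjusted: n₀ = 1.28² × 0.50 × 0.50 / 0.052² ≈ 151.48, so n₀ = 152.
Finite population correction with N = 304: n = n₀ / (1 + (n₀−1)/N) = 152 / (1 + 151/304) = 152 / 1.4967 ≈ 101.56.
Rounding up, n = 102.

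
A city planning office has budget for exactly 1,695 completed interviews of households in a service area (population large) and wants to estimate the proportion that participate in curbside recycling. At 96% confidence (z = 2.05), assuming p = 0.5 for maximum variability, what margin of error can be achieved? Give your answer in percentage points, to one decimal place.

SE(p̂) = √[p(1−p)/n] = √[0.2500/1695] = 0.01214.
E = z × SE = 2.05 × 0.01214 = 0.02490, or 2.5 percentage points.

2.5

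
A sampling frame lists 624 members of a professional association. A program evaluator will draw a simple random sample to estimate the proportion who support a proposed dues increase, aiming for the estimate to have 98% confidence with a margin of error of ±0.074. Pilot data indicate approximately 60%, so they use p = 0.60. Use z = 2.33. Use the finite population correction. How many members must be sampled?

Unadjusted: n₀ = 2.33² × 0.60 × 0.40 / 0.074² ≈ 237.94, so n₀ = 238.
Finite population correction with N = 624: n = n₀ / (1 + (n₀−1)/N) = 238 / (1 + 237/624) = 238 / 1.3798 ≈ 172.49.
Rounding up, n = 173.

173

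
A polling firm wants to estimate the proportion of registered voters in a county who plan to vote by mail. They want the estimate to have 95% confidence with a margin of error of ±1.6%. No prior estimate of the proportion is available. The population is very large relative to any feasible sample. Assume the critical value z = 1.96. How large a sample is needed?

3752

With no prior estimate, use p = 0.5, giving p(1−p) = 0.25.
n = z²·p(1−p)/E² = 1.96² × 0.2500 / 0.016² = 3.8416 × 0.2500 / 0.000256 ≈ 3751.56.
Rounding up gives n = 3752.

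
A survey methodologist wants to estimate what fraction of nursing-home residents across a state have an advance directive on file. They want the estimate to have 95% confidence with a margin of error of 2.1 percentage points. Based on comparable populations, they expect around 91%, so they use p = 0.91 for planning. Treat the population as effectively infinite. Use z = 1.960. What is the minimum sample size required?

With p = 0.91, p(1−p) = 0.0819.
n = z²·p(1−p)/E² = 1.960² × 0.0819 / 0.021² = 3.8416 × 0.0819 / 0.000441 ≈ 713.44.
Rounding up gives n = 714.

714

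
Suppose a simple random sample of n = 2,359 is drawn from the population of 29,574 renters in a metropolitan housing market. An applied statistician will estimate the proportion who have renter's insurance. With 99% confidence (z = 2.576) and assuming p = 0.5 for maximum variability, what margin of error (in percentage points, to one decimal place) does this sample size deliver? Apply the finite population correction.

2.5

Finite-population factor: (N−n)/(N−1) = (29574−2359)/(29574−1) = 0.9203.
SE(p̂) = √[p(1−p)/n · (N−n)/(N−1)] = √[0.2500/2359 × 0.9203] = 0.00988.
E = z × SE = 2.576 × 0.00988 = 0.02544 ≈ 2.5 percentage points.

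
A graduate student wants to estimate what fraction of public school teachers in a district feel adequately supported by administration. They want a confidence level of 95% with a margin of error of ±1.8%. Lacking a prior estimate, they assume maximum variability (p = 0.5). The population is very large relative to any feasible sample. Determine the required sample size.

For 95% confidence, z = 1.960.
With p = 0.5, p(1−p) = 0.25.
n = z²·p(1−p)/E² = 1.960² × 0.2500 / 0.018² = 3.8416 × 0.2500 / 0.000324 ≈ 2964.20.
Rounding up gives n = 2965.

2965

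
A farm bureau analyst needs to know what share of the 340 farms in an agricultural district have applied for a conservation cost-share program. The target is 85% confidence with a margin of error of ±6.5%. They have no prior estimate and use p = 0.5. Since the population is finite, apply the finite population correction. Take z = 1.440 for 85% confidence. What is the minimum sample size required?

Unadjusted: n₀ = 1.440² × 0.50 × 0.50 / 0.065² ≈ 122.70, so n₀ = 123.
Finite population correction with N = 340: n = n₀ / (1 + (n₀−1)/N) = 123 / (1 + 122/340) = 123 / 1.3588 ≈ 90.52.
Rounding up, n = 91.

91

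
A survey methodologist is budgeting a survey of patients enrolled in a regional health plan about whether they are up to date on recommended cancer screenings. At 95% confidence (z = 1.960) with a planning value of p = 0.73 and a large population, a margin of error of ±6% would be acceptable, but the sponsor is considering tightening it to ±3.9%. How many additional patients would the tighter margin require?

287

At ±6%: n = 1.960² × 0.1971 / 0.060² ≈ 210.33 → 211.
At ±3.9%: n = 1.960² × 0.1971 / 0.039² ≈ 497.82 → 498.
Additional respondents: 498 − 211 = 287.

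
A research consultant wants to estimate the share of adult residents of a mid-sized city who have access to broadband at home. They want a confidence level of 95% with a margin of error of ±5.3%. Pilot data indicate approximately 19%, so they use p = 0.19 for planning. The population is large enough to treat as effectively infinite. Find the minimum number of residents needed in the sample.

211

For 95% confidence, z = 1.960.
With p = 0.19, p(1−p) = 0.1539.
n = z²·p(1−p)/E² = 1.960² × 0.1539 / 0.053² = 3.8416 × 0.1539 / 0.002809 ≈ 210.47.
Rounding up gives n = 211.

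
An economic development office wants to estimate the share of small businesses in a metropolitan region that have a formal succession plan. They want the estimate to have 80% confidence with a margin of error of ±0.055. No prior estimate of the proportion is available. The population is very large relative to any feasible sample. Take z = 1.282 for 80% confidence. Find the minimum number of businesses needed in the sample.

136

With no prior estimate, use p = 0.5, giving p(1−p) = 0.25.
n = z²·p(1−p)/E² = 1.282² × 0.2500 / 0.055² = 1.6435 × 0.2500 / 0.003025 ≈ 135.83.
Rounding up gives n = 136.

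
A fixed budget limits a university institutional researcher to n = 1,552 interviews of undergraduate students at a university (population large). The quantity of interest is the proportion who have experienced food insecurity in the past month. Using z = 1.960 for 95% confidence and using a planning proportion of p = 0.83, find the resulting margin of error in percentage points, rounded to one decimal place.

1.9

SE(p̂) = √[p(1−p)/n] = √[0.1411/1552] = 0.00953.
E = z × SE = 1.960 × 0.00953 = 0.01869, or 1.9 percentage points.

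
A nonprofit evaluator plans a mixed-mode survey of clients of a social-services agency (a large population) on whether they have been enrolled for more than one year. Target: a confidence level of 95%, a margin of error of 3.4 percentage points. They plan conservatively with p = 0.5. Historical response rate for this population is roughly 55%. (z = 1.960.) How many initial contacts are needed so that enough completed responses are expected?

1511

Completed interviews needed: n₀ = 1.960² × 0.2500 / 0.034² ≈ 830.80 → 831.
At a 55% response rate, contacts needed = 831 / 0.55 ≈ 1510.91 → 1511.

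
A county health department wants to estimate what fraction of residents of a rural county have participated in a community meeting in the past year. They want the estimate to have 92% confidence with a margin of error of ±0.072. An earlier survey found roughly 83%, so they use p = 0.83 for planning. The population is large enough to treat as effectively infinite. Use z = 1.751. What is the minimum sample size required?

With p = 0.83, p(1−p) = 0.1411.
n = z²·p(1−p)/E² = 1.751² × 0.1411 / 0.072² = 3.0660 × 0.1411 / 0.005184 ≈ 83.45.
Rounding up gives n = 84.

84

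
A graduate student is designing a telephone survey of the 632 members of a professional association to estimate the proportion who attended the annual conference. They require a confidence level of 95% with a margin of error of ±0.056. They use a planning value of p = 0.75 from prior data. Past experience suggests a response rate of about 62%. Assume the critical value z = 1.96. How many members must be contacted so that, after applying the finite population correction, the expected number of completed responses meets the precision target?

Completed interviews needed (unadjusted): n₀ = 1.96² × 0.1875 / 0.056² ≈ 229.69 → 230.
FPC for N = 632: n = 230 / (1 + 229/632) = 230 / 1.3623 ≈ 168.83 → 169.
At a 62% response rate, contacts needed = 169 / 0.62 ≈ 272.58 → 273.

273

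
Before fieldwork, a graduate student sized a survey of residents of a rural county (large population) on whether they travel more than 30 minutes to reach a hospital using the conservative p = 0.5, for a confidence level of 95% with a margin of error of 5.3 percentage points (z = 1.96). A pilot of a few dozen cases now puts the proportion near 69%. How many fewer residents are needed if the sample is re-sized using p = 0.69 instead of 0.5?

49

Conservative (p = 0.5): n = 1.96² × 0.25 / 0.053² ≈ 341.90 → 342.
Using p = 0.69: p(1−p) = 0.2139, so n = 1.96² × 0.2139 / 0.053² ≈ 292.53 → 293.
Reduction: 342 − 293 = 49.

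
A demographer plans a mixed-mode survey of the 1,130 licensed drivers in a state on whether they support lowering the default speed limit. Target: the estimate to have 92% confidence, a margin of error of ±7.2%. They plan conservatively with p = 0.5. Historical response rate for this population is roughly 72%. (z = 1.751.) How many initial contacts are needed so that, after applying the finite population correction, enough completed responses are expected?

182

Completed interviews needed (unadjusted): n₀ = 1.751² × 0.2500 / 0.072² ≈ 147.86 → 148.
FPC for N = 1,130: n = 148 / (1 + 147/1130) = 148 / 1.1301 ≈ 130.96 → 131.
At a 72% response rate, contacts needed = 131 / 0.72 ≈ 181.94 → 182.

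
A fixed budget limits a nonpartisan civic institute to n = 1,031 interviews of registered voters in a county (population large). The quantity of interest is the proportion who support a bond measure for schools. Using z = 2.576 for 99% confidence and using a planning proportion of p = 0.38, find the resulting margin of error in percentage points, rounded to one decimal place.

3.9

SE(p̂) = √[p(1−p)/n] = √[0.2356/1031] = 0.01512.
E = z × SE = 2.576 × 0.01512 = 0.03894, or 3.9 percentage points.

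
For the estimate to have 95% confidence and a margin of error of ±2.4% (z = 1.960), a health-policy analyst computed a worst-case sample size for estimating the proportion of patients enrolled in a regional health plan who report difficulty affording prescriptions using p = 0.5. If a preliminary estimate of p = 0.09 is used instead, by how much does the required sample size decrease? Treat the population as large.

1121

Conservative (p = 0.5): n = 1.960² × 0.25 / 0.024² ≈ 1667.36 → 1668.
Using p = 0.09: p(1−p) = 0.0819, so n = 1.960² × 0.0819 / 0.024² ≈ 546.23 → 547.
Reduction: 1668 − 547 = 1121.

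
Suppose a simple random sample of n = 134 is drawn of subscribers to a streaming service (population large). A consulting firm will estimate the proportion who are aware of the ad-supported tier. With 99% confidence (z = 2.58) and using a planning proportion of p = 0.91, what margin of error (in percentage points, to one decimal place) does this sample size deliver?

SE(p̂) = √[p(1−p)/n] = √[0.0819/134] = 0.02472.
E = z × SE = 2.58 × 0.02472 = 0.06378, or 6.4 percentage points.

6.4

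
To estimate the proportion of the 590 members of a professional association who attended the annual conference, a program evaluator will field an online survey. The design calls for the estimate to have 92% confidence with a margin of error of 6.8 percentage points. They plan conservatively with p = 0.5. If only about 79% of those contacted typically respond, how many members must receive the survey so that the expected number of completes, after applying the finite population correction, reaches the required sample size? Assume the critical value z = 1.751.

165

Completed interviews needed (unadjusted): n₀ = 1.751² × 0.2500 / 0.068² ≈ 165.77 → 166.
FPC for N = 590: n = 166 / (1 + 165/590) = 166 / 1.2797 ≈ 129.72 → 130.
At a 79% response rate, contacts needed = 130 / 0.79 ≈ 164.56 → 165.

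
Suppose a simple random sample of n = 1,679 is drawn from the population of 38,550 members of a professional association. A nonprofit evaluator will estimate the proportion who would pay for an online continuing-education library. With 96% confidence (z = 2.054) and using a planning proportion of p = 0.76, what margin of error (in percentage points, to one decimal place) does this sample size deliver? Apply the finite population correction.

Finite-population factor: (N−n)/(N−1) = (38550−1679)/(38550−1) = 0.9565.
SE(p̂) = √[p(1−p)/n · (N−n)/(N−1)] = √[0.1824/1679 × 0.9565] = 0.01019.
E = z × SE = 2.054 × 0.01019 = 0.02094 ≈ 2.1 percentage points.

2.1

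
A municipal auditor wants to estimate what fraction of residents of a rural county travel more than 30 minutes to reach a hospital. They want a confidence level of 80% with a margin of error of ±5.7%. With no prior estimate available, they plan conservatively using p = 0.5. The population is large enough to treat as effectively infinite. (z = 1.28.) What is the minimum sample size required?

With p = 0.5, p(1−p) = 0.25.
n = z²·p(1−p)/E² = 1.28² × 0.2500 / 0.057² = 1.6384 × 0.2500 / 0.003249 ≈ 126.07.
Rounding up gives n = 127.

127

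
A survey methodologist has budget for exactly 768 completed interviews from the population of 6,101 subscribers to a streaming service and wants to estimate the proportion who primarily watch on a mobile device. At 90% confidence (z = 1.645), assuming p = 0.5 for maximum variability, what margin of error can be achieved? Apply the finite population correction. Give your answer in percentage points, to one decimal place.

2.8

Finite-population factor: (N−n)/(N−1) = (6101−768)/(6101−1) = 0.8743.
SE(p̂) = √[p(1−p)/n · (N−n)/(N−1)] = √[0.2500/768 × 0.8743] = 0.01687.
E = z × SE = 1.645 × 0.01687 = 0.02775 ≈ 2.8 percentage points.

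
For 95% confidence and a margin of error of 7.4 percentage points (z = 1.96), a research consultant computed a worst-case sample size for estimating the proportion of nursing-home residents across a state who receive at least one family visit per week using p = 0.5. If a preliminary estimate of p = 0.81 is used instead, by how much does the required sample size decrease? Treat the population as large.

68

Conservative (p = 0.5): n = 1.96² × 0.25 / 0.074² ≈ 175.38 → 176.
Using p = 0.81: p(1−p) = 0.1539, so n = 1.96² × 0.1539 / 0.074² ≈ 107.97 → 108.
Reduction: 176 − 108 = 68.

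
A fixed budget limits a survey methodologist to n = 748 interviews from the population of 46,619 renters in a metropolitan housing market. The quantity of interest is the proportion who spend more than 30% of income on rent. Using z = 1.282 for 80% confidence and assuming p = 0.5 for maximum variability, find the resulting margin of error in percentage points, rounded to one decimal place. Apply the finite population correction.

Finite-population factor: (N−n)/(N−1) = (46619−748)/(46619−1) = 0.9840.
SE(p̂) = √[p(1−p)/n · (N−n)/(N−1)] = √[0.2500/748 × 0.9840] = 0.01813.
E = z × SE = 1.282 × 0.01813 = 0.02325 ≈ 2.3 percentage points.

2.3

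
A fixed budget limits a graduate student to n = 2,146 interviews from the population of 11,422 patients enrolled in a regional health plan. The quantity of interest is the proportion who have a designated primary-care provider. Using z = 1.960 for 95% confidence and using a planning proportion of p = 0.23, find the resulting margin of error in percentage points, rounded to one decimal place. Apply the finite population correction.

Finite-population factor: (N−n)/(N−1) = (11422−2146)/(11422−1) = 0.8122.
SE(p̂) = √[p(1−p)/n · (N−n)/(N−1)] = √[0.1771/2146 × 0.8122] = 0.00819.
E = z × SE = 1.960 × 0.00819 = 0.01605 ≈ 1.6 percentage points.

1.6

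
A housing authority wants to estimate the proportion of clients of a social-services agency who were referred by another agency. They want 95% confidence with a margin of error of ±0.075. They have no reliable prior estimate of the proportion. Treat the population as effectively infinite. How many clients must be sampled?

For 95% confidence, z = 1.960.
With no prior estimate, use p = 0.5, giving p(1−p) = 0.25.
n = z²·p(1−p)/E² = 1.960² × 0.2500 / 0.075² = 3.8416 × 0.2500 / 0.005625 ≈ 170.74.
Rounding up gives n = 171.

171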